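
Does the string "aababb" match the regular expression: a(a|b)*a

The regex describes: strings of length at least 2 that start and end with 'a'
No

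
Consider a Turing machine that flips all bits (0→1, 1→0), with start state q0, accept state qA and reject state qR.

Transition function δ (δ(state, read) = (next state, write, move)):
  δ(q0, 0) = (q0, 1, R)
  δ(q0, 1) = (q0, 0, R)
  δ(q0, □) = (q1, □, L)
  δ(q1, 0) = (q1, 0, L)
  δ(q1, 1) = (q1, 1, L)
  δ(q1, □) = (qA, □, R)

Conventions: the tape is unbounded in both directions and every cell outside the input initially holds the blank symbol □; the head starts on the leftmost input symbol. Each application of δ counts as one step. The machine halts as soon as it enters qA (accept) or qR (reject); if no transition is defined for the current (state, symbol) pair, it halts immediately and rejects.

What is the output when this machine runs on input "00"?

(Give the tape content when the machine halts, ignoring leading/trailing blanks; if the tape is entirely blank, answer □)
Step 0: [q0]00 (head at position 0)
Step 1: δ(q0, 0) = (q0, 1, R)  ⊢  1[q0]0 (head at position 1)
Step 2: δ(q0, 0) = (q0, 1, R)  ⊢  11[q0]□ (head at position 2)
Step 3: δ(q0, □) = (q1, □, L)  ⊢  1[q1]1□ (head at position 1)
Step 4: δ(q1, 1) = (q1, 1, L)  ⊢  [q1]11□ (head at position 0)
Step 5: δ(q1, 1) = (q1, 1, L)  ⊢  [q1]□11□ (head at position -1)
Step 6: δ(q1, □) = (qA, □, R)  ⊢  □[qA]11□ (head at position 0)
The machine is in qA, so it halts and accepts.
Tape content when halted (ignoring surrounding blanks): 11

Final answer: Output: 11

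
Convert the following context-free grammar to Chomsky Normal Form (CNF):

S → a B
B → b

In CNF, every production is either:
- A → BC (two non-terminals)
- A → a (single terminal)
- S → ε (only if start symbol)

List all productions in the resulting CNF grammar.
The grammar has no ε-productions or unit productions to eliminate.
S → a B has terminal a in a right-hand side of length ≥ 2: introduce T_a → a and use T_a in place of a.
B → b is already in CNF (single terminal) – keep it.
S → a B becomes S → T_a B.
Resulting CNF grammar (3 productions): T_a → a; B → b; S → T_a B

Final answer: T_a → a; B → b; S → T_a B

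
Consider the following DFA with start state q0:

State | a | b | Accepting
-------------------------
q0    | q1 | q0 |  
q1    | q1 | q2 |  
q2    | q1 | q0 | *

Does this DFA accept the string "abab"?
Start in q0.
Read 'a': q0 → q1
Read 'b': q1 → q2
Read 'a': q2 → q1
Read 'b': q1 → q2
Final state q2 is accepting, so the string is accepted.

Final answer: Yes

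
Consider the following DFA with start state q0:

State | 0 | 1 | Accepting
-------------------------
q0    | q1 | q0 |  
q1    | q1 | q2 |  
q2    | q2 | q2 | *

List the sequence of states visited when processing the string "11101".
q0 → q0 → q0 → q0 → q1 → q2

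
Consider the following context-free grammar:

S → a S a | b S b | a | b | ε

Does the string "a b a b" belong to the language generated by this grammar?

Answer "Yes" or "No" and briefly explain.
Every production places the same symbol at both ends (or yields a single symbol / ε), so every derived string is a palindrome. a b a b reversed is b a b a ≠ a b a b, so it is not a palindrome and cannot be derived (already the first step fails: the string starts with a but ends with b, so neither S → a S a nor S → b S b fits).

Final answer: No - no valid derivation exists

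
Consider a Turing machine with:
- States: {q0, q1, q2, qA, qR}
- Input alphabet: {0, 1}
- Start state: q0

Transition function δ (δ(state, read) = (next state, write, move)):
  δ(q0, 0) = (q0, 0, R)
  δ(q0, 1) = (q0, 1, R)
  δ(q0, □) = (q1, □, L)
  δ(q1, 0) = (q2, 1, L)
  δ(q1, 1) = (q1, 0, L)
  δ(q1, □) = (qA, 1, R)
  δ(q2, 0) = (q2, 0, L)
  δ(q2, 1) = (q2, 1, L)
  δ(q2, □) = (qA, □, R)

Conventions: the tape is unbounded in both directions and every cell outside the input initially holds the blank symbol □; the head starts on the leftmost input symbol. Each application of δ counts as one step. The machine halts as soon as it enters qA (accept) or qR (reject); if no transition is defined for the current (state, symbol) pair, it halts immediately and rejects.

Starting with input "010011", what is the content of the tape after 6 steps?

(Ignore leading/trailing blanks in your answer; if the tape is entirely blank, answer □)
Step 0: [q0]010011 (head at position 0)
Step 1: δ(q0, 0) = (q0, 0, R)  ⊢  0[q0]10011 (head at position 1)
Step 2: δ(q0, 1) = (q0, 1, R)  ⊢  01[q0]0011 (head at position 2)
Step 3: δ(q0, 0) = (q0, 0, R)  ⊢  010[q0]011 (head at position 3)
Step 4: δ(q0, 0) = (q0, 0, R)  ⊢  0100[q0]11 (head at position 4)
Step 5: δ(q0, 1) = (q0, 1, R)  ⊢  01001[q0]1 (head at position 5)
Step 6: δ(q0, 1) = (q0, 1, R)  ⊢  010011[q0]□ (head at position 6)
Tape after 6 steps (ignoring surrounding blanks): 010011

Final answer: Tape: 010011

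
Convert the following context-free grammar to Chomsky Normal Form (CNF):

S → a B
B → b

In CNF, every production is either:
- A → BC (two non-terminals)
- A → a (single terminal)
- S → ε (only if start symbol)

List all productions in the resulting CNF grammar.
The grammar has no ε-productions or unit productions to eliminate.
S → a B has terminal a in a right-hand side of length ≥ 2: introduce T_a → a and use T_a in place of a.
B → b is already in CNF (single terminal) – keep it.
S → a B becomes S → T_a B.
Resulting CNF grammar (3 productions): T_a → a; B → b; S → T_a B

Final answer: T_a → a; B → b; S → T_a B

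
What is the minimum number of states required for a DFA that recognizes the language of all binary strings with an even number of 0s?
Language: binary strings with an even number of 0s
Lower bound (Myhill–Nerode): the prefixes ε, 0 are pairwise distinguishable:
  ε vs 0: suffix ε distinguishes them (ε has zero 0s (accepted), 0 has one 0 (rejected))
So any DFA needs at least 2 states.
Upper bound: a DFA with 2 states exists (one state per class above).
Minimum states: 2

Final answer: 2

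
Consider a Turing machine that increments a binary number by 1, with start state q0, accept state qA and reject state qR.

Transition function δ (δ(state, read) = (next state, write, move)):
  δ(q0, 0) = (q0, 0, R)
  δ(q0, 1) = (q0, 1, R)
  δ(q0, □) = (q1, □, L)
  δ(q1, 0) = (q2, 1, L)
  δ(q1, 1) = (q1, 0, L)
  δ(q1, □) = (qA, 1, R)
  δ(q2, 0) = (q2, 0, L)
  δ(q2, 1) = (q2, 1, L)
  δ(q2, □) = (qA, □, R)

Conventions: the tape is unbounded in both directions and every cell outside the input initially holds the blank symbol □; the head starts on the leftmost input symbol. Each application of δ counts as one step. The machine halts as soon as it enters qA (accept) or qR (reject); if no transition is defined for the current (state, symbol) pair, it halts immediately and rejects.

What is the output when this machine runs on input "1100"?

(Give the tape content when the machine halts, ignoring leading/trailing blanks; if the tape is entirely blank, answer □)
Step 0: [q0]1100 (head at position 0)
Step 1: δ(q0, 1) = (q0, 1, R)  ⊢  1[q0]100 (head at position 1)
Step 2: δ(q0, 1) = (q0, 1, R)  ⊢  11[q0]00 (head at position 2)
Step 3: δ(q0, 0) = (q0, 0, R)  ⊢  110[q0]0 (head at position 3)
Step 4: δ(q0, 0) = (q0, 0, R)  ⊢  1100[q0]□ (head at position 4)
Step 5: δ(q0, □) = (q1, □, L)  ⊢  110[q1]0□ (head at position 3)
Step 6: δ(q1, 0) = (q2, 1, L)  ⊢  11[q2]01□ (head at position 2)
Step 7: δ(q2, 0) = (q2, 0, L)  ⊢  1[q2]101□ (head at position 1)
Step 8: δ(q2, 1) = (q2, 1, L)  ⊢  [q2]1101□ (head at position 0)
Step 9: δ(q2, 1) = (q2, 1, L)  ⊢  [q2]□1101□ (head at position -1)
Step 10: δ(q2, □) = (qA, □, R)  ⊢  □[qA]1101□ (head at position 0)
The machine is in qA, so it halts and accepts.
Tape content when halted (ignoring surrounding blanks): 1101

Final answer: Output: 1101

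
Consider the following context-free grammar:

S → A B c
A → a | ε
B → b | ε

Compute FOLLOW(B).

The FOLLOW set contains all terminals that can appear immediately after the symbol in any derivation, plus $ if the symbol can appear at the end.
B occurs in S → A B c, immediately followed by the terminal c. So FOLLOW(B) = {c}.

Final answer: {c}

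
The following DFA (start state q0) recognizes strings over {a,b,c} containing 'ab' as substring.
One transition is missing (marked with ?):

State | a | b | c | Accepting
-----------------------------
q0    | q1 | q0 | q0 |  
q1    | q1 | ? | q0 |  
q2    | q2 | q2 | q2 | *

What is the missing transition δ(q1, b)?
q2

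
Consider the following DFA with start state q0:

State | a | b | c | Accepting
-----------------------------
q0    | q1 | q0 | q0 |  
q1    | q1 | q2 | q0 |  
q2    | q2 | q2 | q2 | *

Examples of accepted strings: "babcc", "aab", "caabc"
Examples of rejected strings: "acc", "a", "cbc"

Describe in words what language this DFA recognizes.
strings over {a,b,c} containing 'ab' as substring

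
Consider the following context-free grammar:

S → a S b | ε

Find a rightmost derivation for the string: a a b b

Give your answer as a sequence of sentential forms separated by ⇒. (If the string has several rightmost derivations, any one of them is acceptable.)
Start with S.
Step 1: the rightmost non-terminal is S; apply S → a S b:  a S b
Step 2: the rightmost non-terminal is S; apply S → a S b:  a a S b b
Step 3: the rightmost non-terminal is S; apply S → ε:  a a b b

Final answer: S ⇒ a S b ⇒ a a S b b ⇒ a a b b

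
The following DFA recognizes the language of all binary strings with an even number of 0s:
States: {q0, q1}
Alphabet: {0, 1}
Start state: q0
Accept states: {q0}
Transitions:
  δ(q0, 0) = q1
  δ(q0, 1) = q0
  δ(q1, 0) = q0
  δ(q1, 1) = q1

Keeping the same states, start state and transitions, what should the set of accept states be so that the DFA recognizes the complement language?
The DFA is complete (every state has a transition on every symbol), so the complement
is recognized by the same DFA with accepting and non-accepting states swapped.
Original accept states: {q0}
Complement accept states = All states - Original accept states
= {q0, q1} - {q0}
= {q1}
Complement language: strings with an ODD number of 0s

Final answer: {q1}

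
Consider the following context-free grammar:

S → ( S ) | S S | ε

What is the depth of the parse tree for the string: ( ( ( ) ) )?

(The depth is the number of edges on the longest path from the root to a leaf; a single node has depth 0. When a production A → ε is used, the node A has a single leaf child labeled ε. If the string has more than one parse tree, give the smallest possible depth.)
The string is 3 nested pairs. The shallowest parse tree applies S → ( S ) 3 times (one node per nested pair, each a child of the previous) and then S → ε in the middle.
S nodes at depths 0..3, ε leaf at depth 4; parentheses leaves are at depths 1..3.
(Using S → S S with an S → ε child anywhere only adds levels, so it cannot give a shallower tree.)
Depth = 4.

Final answer: 4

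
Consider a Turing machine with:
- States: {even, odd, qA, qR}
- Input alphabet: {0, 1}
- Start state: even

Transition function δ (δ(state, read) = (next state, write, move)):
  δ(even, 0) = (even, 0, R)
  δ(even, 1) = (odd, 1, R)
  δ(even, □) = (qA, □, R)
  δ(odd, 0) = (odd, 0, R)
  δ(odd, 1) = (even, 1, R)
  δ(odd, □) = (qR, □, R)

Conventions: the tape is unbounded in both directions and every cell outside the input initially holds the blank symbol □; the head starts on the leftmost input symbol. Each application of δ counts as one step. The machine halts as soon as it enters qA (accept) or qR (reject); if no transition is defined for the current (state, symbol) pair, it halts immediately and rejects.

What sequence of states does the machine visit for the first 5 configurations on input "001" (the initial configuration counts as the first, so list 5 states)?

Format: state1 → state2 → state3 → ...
Step 0: [even]001 (head at position 0)
Step 1: δ(even, 0) = (even, 0, R)  ⊢  0[even]01 (head at position 1)
Step 2: δ(even, 0) = (even, 0, R)  ⊢  00[even]1 (head at position 2)
Step 3: δ(even, 1) = (odd, 1, R)  ⊢  001[odd]□ (head at position 3)
Step 4: δ(odd, □) = (qR, □, R)  ⊢  001□[qR]□ (head at position 4)
Reading off the states of these 5 configurations: even → even → even → odd → qR

Final answer: even → even → even → odd → qR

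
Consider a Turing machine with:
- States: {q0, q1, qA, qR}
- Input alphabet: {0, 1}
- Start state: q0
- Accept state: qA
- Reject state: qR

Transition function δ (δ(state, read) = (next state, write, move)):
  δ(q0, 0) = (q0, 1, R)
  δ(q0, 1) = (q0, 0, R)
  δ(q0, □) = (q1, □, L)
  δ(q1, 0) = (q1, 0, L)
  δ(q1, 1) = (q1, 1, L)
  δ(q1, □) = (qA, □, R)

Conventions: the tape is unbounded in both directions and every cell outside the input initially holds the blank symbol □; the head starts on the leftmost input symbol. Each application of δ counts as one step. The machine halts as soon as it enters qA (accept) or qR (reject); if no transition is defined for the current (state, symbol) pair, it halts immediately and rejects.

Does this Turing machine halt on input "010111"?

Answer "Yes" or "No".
Step 0: [q0]010111 (head at position 0)
Step 1: δ(q0, 0) = (q0, 1, R)  ⊢  1[q0]10111 (head at position 1)
Step 2: δ(q0, 1) = (q0, 0, R)  ⊢  10[q0]0111 (head at position 2)
Step 3: δ(q0, 0) = (q0, 1, R)  ⊢  101[q0]111 (head at position 3)
Step 4: δ(q0, 1) = (q0, 0, R)  ⊢  1010[q0]11 (head at position 4)
Step 5: δ(q0, 1) = (q0, 0, R)  ⊢  10100[q0]1 (head at position 5)
Step 6: δ(q0, 1) = (q0, 0, R)  ⊢  101000[q0]□ (head at position 6)
Step 7: δ(q0, □) = (q1, □, L)  ⊢  10100[q1]0□ (head at position 5)
Step 8: δ(q1, 0) = (q1, 0, L)  ⊢  1010[q1]00□ (head at position 4)
Step 9: δ(q1, 0) = (q1, 0, L)  ⊢  101[q1]000□ (head at position 3)
Step 10: δ(q1, 0) = (q1, 0, L)  ⊢  10[q1]1000□ (head at position 2)
Step 11: δ(q1, 1) = (q1, 1, L)  ⊢  1[q1]01000□ (head at position 1)
Step 12: δ(q1, 0) = (q1, 0, L)  ⊢  [q1]101000□ (head at position 0)
Step 13: δ(q1, 1) = (q1, 1, L)  ⊢  [q1]□101000□ (head at position -1)
Step 14: δ(q1, □) = (qA, □, R)  ⊢  □[qA]101000□ (head at position 0)
The machine is in qA, so it halts and accepts.
It halts after 14 steps.

Final answer: Yes - halts after 14 steps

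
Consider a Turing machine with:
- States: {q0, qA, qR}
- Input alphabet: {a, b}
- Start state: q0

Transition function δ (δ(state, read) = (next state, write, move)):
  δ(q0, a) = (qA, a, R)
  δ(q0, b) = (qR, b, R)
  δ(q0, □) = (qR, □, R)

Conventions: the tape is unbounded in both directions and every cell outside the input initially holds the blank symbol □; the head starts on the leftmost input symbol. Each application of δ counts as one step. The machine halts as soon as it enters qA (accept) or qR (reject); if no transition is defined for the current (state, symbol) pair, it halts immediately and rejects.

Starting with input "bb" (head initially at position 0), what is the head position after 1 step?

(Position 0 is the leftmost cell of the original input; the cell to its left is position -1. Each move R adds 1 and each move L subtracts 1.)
Step 0: [q0]bb (head at position 0)
Step 1: δ(q0, b) = (qR, b, R)  ⊢  b[qR]b (head at position 1)
Head position after 1 step: 1

Final answer: Position 1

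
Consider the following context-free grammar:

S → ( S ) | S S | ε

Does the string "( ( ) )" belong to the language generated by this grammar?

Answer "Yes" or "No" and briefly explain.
A derivation exists: S ⇒ ( S ) ⇒ ( ( S ) ) ⇒ ( ( ) ) (using S → ( S ) twice, then S → ε).

Final answer: Yes - a valid derivation exists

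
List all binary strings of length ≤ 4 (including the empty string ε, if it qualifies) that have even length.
Checking every binary string of length 0 to 4:
  Length 0: accepted: ε | rejected: (none)
  Length 1: accepted: (none) | rejected: 0, 1
  Length 2: accepted: 00, 01, 10, 11 | rejected: (none)
  Length 3: accepted: (none) | rejected: 000, 001, 010, 011, 100, 101, 110, 111
  Length 4: accepted: 0000, 0001, 0010, 0011, 0100, 0101, 0110, 0111, 1000, 1001, 1010, 1011, 1100, 1101, 1110, 1111 | rejected: (none)
Total: 21 string(s).

Final answer: ε, 00, 01, 10, 11, 0000, 0001, 0010, 0011, 0100, 0101, 0110, 0111, 1000, 1001, 1010, 1011, 1100, 1101, 1110, 1111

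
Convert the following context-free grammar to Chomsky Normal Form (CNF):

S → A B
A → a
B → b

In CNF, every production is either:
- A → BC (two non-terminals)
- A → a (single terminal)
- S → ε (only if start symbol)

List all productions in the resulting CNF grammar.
The grammar has no ε-productions or unit productions to eliminate.
S → A B is already in CNF (two non-terminals) – keep it.
A → a is already in CNF (single terminal) – keep it.
B → b is already in CNF (single terminal) – keep it.
Resulting CNF grammar (3 productions): A → a; B → b; S → A B

Final answer: A → a; B → b; S → A B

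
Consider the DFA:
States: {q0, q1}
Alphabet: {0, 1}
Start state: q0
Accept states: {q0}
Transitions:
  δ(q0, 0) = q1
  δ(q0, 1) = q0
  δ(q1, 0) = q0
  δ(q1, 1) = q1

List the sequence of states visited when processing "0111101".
Starting at q0
Read '0': q0 -> q1
Read '1': q1 -> q1
Read '1': q1 -> q1
Read '1': q1 -> q1
Read '1': q1 -> q1
Read '0': q1 -> q0
Read '1': q0 -> q0

Final answer: q0 -> q1 -> q1 -> q1 -> q1 -> q1 -> q0 -> q0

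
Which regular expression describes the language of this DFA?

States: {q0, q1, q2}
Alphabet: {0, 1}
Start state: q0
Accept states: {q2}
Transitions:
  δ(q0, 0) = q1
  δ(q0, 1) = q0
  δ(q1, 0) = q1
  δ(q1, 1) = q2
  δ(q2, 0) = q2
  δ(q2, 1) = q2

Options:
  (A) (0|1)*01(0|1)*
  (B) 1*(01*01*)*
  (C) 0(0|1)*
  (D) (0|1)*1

Testing sample strings against the DFA:
  '00' -> rejected
  '101' -> accepted
  '01' -> accepted
  '1111' -> rejected
Checking each option for a counterexample:
  (A) (0|1)*01(0|1)*: agrees with the DFA on all strings of length ≤ 4
  (B) 1*(01*01*)*: ε is rejected by the DFA but matches the regex → eliminated
  (C) 0(0|1)*: '0' is rejected by the DFA but matches the regex → eliminated
  (D) (0|1)*1: '1' is rejected by the DFA but matches the regex → eliminated
Only (A) (0|1)*01(0|1)* is consistent with the DFA.

Final answer: (A) (0|1)*01(0|1)*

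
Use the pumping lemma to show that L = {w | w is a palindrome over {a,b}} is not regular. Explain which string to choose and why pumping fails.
Language: L = {w | w is a palindrome over {a,b}} (strings that read the same forwards and backwards)
Step 1: Assume for contradiction that L is regular, with pumping length p.
Step 2: Choose s = a^p b a^p. Then s ∈ L (it reads the same forwards and backwards) and |s| ≥ p.
Step 3: Consider any decomposition s = xyz with |xy| ≤ p and |y| > 0. Since |xy| ≤ p and the first p symbols of s are all a's, y = a^k for some k with 1 ≤ k ≤ p.
Step 4: Pumping up (i = 2): xy²z = a^(p+k) b a^p. Its reverse is a^p b a^(p+k) ≠ a^(p+k) b a^p (the single b is no longer in the middle), so xy²z is not a palindrome and xy²z ∉ L.
This contradicts the pumping lemma, so L is not regular.

Final answer: Choose s = a^p b a^p. Since |xy| ≤ p, y = a^k with k ≥ 1. Then xy²z = a^(p+k) b a^p is not a palindrome, so ∉ L.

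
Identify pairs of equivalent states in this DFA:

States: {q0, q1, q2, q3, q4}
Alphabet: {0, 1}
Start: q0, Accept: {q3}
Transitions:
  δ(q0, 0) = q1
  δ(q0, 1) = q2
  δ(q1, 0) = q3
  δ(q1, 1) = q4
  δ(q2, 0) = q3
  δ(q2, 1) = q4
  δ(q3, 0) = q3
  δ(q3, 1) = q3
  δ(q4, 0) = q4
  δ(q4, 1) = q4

Using the table-filling algorithm:
Round 0 – mark pairs where exactly one state is accepting: (q0,q3), (q1,q3), (q2,q3), (q3,q4)
Round 1 – newly marked: (q0,q1) [on 0: q1 vs q3, already marked]; (q0,q2) [on 0: q1 vs q3, already marked]; (q1,q4) [on 0: q3 vs q4, already marked]; (q2,q4) [on 0: q3 vs q4, already marked]
Round 2 – newly marked: (q0,q4) [on 0: q1 vs q4, already marked]
No further pairs can be marked.
(q1, q2) unmarked: δ(q1,0)=q3, δ(q2,0)=q3; δ(q1,1)=q4, δ(q2,1)=q4 → equivalent
Equivalent pairs: (q1, q2)

Final answer: Equivalent pairs: (q1, q2)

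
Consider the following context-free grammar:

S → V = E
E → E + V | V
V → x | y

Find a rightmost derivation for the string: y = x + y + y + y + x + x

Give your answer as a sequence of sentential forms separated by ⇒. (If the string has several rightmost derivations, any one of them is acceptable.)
Start with S.
Step 1: the rightmost non-terminal is S; apply S → V = E:  V = E
Step 2: the rightmost non-terminal is E; apply E → E + V:  V = E + V
Step 3: the rightmost non-terminal is V; apply V → x:  V = E + x
Step 4: the rightmost non-terminal is E; apply E → E + V:  V = E + V + x
Step 5: the rightmost non-terminal is V; apply V → x:  V = E + x + x
Step 6: the rightmost non-terminal is E; apply E → E + V:  V = E + V + x + x
Step 7: the rightmost non-terminal is V; apply V → y:  V = E + y + x + x
Step 8: the rightmost non-terminal is E; apply E → E + V:  V = E + V + y + x + x
Step 9: the rightmost non-terminal is V; apply V → y:  V = E + y + y + x + x
Step 10: the rightmost non-terminal is E; apply E → E + V:  V = E + V + y + y + x + x
Step 11: the rightmost non-terminal is V; apply V → y:  V = E + y + y + y + x + x
Step 12: the rightmost non-terminal is E; apply E → V:  V = V + y + y + y + x + x
Step 13: the rightmost non-terminal is V; apply V → x:  V = x + y + y + y + x + x
Step 14: the rightmost non-terminal is V; apply V → y:  y = x + y + y + y + x + x

Final answer: S ⇒ V = E ⇒ V = E + V ⇒ V = E + x ⇒ V = E + V + x ⇒ V = E + x + x ⇒ V = E + V + x + x ⇒ V = E + y + x + x ⇒ V = E + V + y + x + x ⇒ V = E + y + y + x + x ⇒ V = E + V + y + y + x + x ⇒ V = E + y + y + y + x + x ⇒ V = V + y + y + y + x + x ⇒ V = x + y + y + y + x + x ⇒ y = x + y + y + y + x + x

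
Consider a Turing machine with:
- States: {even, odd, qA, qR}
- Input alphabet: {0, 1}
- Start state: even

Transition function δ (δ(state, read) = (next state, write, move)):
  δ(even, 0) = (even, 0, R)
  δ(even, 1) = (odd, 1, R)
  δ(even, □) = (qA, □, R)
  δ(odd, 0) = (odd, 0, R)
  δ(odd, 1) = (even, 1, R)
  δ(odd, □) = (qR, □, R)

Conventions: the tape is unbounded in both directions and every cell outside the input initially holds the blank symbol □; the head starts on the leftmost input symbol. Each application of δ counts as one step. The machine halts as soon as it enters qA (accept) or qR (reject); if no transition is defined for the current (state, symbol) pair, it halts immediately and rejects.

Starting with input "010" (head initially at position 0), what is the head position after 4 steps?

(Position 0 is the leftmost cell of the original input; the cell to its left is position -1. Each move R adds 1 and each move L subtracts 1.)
Step 0: [even]010 (head at position 0)
Step 1: δ(even, 0) = (even, 0, R)  ⊢  0[even]10 (head at position 1)
Step 2: δ(even, 1) = (odd, 1, R)  ⊢  01[odd]0 (head at position 2)
Step 3: δ(odd, 0) = (odd, 0, R)  ⊢  010[odd]□ (head at position 3)
Step 4: δ(odd, □) = (qR, □, R)  ⊢  010□[qR]□ (head at position 4)
Head position after 4 steps: 4

Final answer: Position 4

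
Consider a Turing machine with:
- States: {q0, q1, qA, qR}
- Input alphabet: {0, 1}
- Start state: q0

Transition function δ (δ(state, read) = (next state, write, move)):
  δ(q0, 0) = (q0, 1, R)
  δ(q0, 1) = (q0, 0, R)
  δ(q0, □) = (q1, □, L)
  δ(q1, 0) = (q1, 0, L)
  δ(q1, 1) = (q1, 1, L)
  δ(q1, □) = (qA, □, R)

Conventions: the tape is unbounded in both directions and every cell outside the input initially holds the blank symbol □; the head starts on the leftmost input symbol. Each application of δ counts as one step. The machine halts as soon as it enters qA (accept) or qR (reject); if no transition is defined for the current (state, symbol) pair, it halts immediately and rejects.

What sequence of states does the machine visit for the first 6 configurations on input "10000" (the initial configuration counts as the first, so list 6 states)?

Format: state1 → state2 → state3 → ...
Step 0: [q0]10000 (head at position 0)
Step 1: δ(q0, 1) = (q0, 0, R)  ⊢  0[q0]0000 (head at position 1)
Step 2: δ(q0, 0) = (q0, 1, R)  ⊢  01[q0]000 (head at position 2)
Step 3: δ(q0, 0) = (q0, 1, R)  ⊢  011[q0]00 (head at position 3)
Step 4: δ(q0, 0) = (q0, 1, R)  ⊢  0111[q0]0 (head at position 4)
Step 5: δ(q0, 0) = (q0, 1, R)  ⊢  01111[q0]□ (head at position 5)
Reading off the states of these 6 configurations: q0 → q0 → q0 → q0 → q0 → q0

Final answer: q0 → q0 → q0 → q0 → q0 → q0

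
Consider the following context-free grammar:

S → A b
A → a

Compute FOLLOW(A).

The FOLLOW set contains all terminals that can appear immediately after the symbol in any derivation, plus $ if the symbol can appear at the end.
A occurs only in S → A b, where it is immediately followed by the terminal b. So FOLLOW(A) = {b}.

Final answer: {b}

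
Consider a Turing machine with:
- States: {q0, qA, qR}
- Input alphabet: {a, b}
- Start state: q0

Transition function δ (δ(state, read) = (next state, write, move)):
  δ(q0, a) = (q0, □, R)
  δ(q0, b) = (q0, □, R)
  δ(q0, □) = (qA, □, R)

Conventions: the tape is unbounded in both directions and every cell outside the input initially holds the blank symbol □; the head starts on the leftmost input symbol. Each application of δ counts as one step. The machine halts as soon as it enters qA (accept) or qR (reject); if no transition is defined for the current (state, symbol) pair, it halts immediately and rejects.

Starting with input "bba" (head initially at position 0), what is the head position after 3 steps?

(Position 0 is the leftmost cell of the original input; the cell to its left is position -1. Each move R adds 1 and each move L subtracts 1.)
Step 0: [q0]bba (head at position 0)
Step 1: δ(q0, b) = (q0, □, R)  ⊢  □[q0]ba (head at position 1)
Step 2: δ(q0, b) = (q0, □, R)  ⊢  □□[q0]a (head at position 2)
Step 3: δ(q0, a) = (q0, □, R)  ⊢  □□□[q0]□ (head at position 3)
Head position after 3 steps: 3

Final answer: Position 3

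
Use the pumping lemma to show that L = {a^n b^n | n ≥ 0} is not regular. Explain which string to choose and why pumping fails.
Language: L = {a^n b^n | n ≥ 0} (equal numbers of a's followed by b's)
Step 1: Assume for contradiction that L is regular, with pumping length p.
Step 2: Choose s = a^p b^p. Then s ∈ L (it has p a's followed by p b's) and |s| ≥ p.
Step 3: Consider any decomposition s = xyz with |xy| ≤ p and |y| > 0. Since |xy| ≤ p and the first p symbols of s are all a's, y = a^k for some k with 1 ≤ k ≤ p.
Step 4: Pumping up (i = 2): xy²z = a^(p+k) b^p, which has more a's than b's, so xy²z ∉ L.
This contradicts the pumping lemma, so L is not regular.

Final answer: Choose s = a^p b^p. Since |xy| ≤ p, y = a^k with k ≥ 1. Then xy²z = a^(p+k) b^p ∉ L.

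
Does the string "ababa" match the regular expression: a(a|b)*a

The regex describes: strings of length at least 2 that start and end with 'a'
Yes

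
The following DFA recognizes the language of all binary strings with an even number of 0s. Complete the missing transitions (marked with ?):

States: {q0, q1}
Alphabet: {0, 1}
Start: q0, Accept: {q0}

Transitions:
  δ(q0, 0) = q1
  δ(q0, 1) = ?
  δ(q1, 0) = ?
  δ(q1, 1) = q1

What each state remembers (consistent with the given transitions and accept states):
  q0: an even number of 0s has been read so far
  q1: an odd number of 0s has been read so far
Filling in the missing entries:
  δ(q0, 1): in q0 (an even number of 0s has been read so far), after reading 1 we have: an even number of 0s has been read so far → q0
  δ(q1, 0): in q1 (an odd number of 0s has been read so far), after reading 0 we have: an even number of 0s has been read so far → q0

Final answer: δ(q0, 1) = q0; δ(q1, 0) = q0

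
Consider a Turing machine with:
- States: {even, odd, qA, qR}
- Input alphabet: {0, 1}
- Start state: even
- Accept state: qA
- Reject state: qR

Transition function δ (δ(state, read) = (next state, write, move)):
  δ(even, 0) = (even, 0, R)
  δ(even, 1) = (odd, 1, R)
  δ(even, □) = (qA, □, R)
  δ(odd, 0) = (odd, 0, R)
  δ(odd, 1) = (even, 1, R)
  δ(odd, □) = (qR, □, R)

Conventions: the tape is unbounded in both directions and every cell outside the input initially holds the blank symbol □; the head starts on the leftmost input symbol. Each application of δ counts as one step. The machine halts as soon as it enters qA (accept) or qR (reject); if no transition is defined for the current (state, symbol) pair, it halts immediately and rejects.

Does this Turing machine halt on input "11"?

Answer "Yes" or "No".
Step 0: [even]11 (head at position 0)
Step 1: δ(even, 1) = (odd, 1, R)  ⊢  1[odd]1 (head at position 1)
Step 2: δ(odd, 1) = (even, 1, R)  ⊢  11[even]□ (head at position 2)
Step 3: δ(even, □) = (qA, □, R)  ⊢  11□[qA]□ (head at position 3)
The machine is in qA, so it halts and accepts.
It halts after 3 steps.

Final answer: Yes - halts after 3 steps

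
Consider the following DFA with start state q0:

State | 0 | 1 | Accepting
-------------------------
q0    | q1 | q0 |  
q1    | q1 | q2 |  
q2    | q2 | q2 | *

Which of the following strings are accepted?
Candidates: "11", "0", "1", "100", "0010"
"11": q0 → q0 → q0; q0 is not accepting → rejected
"0": q0 → q1; q1 is not accepting → rejected
"1": q0 → q0; q0 is not accepting → rejected
"100": q0 → q0 → q1 → q1; q1 is not accepting → rejected
"0010": q0 → q1 → q1 → q2 → q2; q2 is accepting → accepted

Final answer: "0010"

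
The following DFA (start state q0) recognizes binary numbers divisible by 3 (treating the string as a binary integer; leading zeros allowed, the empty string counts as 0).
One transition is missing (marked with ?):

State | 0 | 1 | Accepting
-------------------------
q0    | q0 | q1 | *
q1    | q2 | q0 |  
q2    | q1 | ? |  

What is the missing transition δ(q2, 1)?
q2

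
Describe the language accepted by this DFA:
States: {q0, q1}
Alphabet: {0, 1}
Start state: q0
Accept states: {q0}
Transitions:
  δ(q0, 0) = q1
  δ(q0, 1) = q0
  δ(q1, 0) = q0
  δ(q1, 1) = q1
Analyzing the DFA structure:
Start state: q0
Accept states: {q0}
Interpreting what each state remembers (checking against the transitions):
  q0: an even number of 0s has been read so far
  q1: an odd number of 0s has been read so far
  δ(q0, 0): in q0 (an even number of 0s has been read so far), after reading 0 we have: an odd number of 0s has been read so far → q1
  δ(q0, 1): in q0 (an even number of 0s has been read so far), after reading 1 we have: an even number of 0s has been read so far → q0
  δ(q1, 0): in q1 (an odd number of 0s has been read so far), after reading 0 we have: an even number of 0s has been read so far → q0
  δ(q1, 1): in q1 (an odd number of 0s has been read so far), after reading 1 we have: an odd number of 0s has been read so far → q1
A string is accepted iff it ends in {q0}, i.e. an even number of 0s has been read so far.
Language: All binary strings with an even number of 0s

Final answer: All binary strings with an even number of 0s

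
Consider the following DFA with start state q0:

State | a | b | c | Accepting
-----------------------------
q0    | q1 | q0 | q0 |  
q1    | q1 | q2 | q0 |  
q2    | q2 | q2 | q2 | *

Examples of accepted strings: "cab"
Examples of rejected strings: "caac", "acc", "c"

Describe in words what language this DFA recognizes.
strings over {a,b,c} containing 'ab' as substring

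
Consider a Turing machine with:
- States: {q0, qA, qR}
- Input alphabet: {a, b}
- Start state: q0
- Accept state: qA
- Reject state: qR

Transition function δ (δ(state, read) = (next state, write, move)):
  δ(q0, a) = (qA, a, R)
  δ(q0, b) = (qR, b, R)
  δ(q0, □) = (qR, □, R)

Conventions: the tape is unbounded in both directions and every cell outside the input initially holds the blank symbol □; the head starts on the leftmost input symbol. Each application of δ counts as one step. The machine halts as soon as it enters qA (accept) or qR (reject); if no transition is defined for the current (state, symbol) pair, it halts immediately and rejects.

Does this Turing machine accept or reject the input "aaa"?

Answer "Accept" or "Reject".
Step 0: [q0]aaa (head at position 0)
Step 1: δ(q0, a) = (qA, a, R)  ⊢  a[qA]aa (head at position 1)
The machine is in qA, so it halts and accepts.

Final answer: Accept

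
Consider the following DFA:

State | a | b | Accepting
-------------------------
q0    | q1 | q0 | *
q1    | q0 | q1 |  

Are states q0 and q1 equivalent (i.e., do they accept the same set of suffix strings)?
Try the suffix ε (the empty string).
From q0: q0 — accepting.
From q1: q1 — not accepting.
The two states disagree on this suffix, so they are not equivalent.

Final answer: No. Distinguishing string: ε (the empty string) - accepted from q0 but not from q1.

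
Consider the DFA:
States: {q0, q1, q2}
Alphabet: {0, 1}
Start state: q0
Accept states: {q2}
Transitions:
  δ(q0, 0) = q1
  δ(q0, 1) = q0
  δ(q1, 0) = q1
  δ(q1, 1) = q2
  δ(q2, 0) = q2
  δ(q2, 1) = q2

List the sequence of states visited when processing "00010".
Starting at q0
Read '0': q0 -> q1
Read '0': q1 -> q1
Read '0': q1 -> q1
Read '1': q1 -> q2
Read '0': q2 -> q2

Final answer: q0 -> q1 -> q1 -> q1 -> q2 -> q2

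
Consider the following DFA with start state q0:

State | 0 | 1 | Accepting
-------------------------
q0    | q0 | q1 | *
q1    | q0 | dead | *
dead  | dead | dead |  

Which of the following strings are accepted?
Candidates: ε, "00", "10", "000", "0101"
ε: q0; q0 is accepting → accepted
"00": q0 → q0 → q0; q0 is accepting → accepted
"10": q0 → q1 → q0; q0 is accepting → accepted
"000": q0 → q0 → q0 → q0; q0 is accepting → accepted
"0101": q0 → q0 → q1 → q0 → q1; q1 is accepting → accepted

Final answer: ε, "00", "10", "000", "0101"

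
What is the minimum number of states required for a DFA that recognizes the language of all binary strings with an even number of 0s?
Language: binary strings with an even number of 0s
Lower bound (Myhill–Nerode): the prefixes ε, 0 are pairwise distinguishable:
  ε vs 0: suffix ε distinguishes them (ε has zero 0s (accepted), 0 has one 0 (rejected))
So any DFA needs at least 2 states.
Upper bound: a DFA with 2 states exists (one state per class above).
Minimum states: 2

Final answer: 2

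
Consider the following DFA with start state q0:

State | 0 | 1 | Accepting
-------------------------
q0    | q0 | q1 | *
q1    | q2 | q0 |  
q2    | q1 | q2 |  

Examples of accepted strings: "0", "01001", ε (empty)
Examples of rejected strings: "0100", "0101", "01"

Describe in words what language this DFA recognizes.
binary numbers divisible by 3 (treating the string as a binary integer; leading zeros allowed, the empty string counts as 0)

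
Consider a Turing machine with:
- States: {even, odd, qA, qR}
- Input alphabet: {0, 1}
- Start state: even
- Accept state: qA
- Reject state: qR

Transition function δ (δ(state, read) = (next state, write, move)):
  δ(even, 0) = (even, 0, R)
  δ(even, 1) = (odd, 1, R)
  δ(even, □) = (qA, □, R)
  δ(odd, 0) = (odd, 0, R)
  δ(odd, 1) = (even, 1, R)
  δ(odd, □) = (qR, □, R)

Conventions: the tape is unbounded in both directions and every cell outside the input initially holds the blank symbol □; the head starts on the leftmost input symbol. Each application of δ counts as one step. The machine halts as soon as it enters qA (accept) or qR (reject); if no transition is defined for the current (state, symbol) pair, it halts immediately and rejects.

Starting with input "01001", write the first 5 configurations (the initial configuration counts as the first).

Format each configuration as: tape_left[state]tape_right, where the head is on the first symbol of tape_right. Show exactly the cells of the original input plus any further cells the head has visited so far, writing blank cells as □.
Step 0: [even]01001 (head at position 0)
Step 1: δ(even, 0) = (even, 0, R)  ⊢  0[even]1001 (head at position 1)
Step 2: δ(even, 1) = (odd, 1, R)  ⊢  01[odd]001 (head at position 2)
Step 3: δ(odd, 0) = (odd, 0, R)  ⊢  010[odd]01 (head at position 3)
Step 4: δ(odd, 0) = (odd, 0, R)  ⊢  0100[odd]1 (head at position 4)

Final answer: [even]01001 ⊢ 0[even]1001 ⊢ 01[odd]001 ⊢ 010[odd]01 ⊢ 0100[odd]1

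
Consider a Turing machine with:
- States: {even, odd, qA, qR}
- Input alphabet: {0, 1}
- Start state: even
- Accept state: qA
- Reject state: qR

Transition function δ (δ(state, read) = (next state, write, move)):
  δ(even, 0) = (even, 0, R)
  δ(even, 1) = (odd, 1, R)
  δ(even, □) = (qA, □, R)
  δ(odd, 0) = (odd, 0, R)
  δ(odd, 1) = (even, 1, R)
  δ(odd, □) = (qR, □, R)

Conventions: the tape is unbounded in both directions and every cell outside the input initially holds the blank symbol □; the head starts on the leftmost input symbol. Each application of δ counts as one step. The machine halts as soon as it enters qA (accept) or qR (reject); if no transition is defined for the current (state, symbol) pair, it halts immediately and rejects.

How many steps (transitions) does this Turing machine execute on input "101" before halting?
Step 0: [even]101 (head at position 0)
Step 1: δ(even, 1) = (odd, 1, R)  ⊢  1[odd]01 (head at position 1)
Step 2: δ(odd, 0) = (odd, 0, R)  ⊢  10[odd]1 (head at position 2)
Step 3: δ(odd, 1) = (even, 1, R)  ⊢  101[even]□ (head at position 3)
Step 4: δ(even, □) = (qA, □, R)  ⊢  101□[qA]□ (head at position 4)
The machine is in qA, so it halts and accepts.
Number of transitions executed: 4.

Final answer: 4 steps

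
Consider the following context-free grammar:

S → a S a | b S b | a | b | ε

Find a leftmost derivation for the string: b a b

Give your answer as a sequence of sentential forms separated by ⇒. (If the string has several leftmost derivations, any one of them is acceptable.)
Start with S.
Step 1: the leftmost non-terminal is S; apply S → b S b:  b S b
Step 2: the leftmost non-terminal is S; apply S → a:  b a b

Final answer: S ⇒ b S b ⇒ b a b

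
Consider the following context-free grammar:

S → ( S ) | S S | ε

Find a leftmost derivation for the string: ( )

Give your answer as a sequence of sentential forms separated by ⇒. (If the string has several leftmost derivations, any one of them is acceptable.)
Start with S.
Step 1: the leftmost non-terminal is S; apply S → ( S ):  ( S )
Step 2: the leftmost non-terminal is S; apply S → ε:  ( )

Final answer: S ⇒ ( S ) ⇒ ( )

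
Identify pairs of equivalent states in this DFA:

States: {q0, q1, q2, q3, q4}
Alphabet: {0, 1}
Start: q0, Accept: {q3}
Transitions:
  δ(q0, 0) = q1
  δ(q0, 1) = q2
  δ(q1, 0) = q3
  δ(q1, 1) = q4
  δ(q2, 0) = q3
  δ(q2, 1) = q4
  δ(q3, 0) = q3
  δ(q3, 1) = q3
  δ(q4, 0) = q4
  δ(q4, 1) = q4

Using the table-filling algorithm:
Round 0 – mark pairs where exactly one state is accepting: (q0,q3), (q1,q3), (q2,q3), (q3,q4)
Round 1 – newly marked: (q0,q1) [on 0: q1 vs q3, already marked]; (q0,q2) [on 0: q1 vs q3, already marked]; (q1,q4) [on 0: q3 vs q4, already marked]; (q2,q4) [on 0: q3 vs q4, already marked]
Round 2 – newly marked: (q0,q4) [on 0: q1 vs q4, already marked]
No further pairs can be marked.
(q1, q2) unmarked: δ(q1,0)=q3, δ(q2,0)=q3; δ(q1,1)=q4, δ(q2,1)=q4 → equivalent
Equivalent pairs: (q1, q2)

Final answer: Equivalent pairs: (q1, q2)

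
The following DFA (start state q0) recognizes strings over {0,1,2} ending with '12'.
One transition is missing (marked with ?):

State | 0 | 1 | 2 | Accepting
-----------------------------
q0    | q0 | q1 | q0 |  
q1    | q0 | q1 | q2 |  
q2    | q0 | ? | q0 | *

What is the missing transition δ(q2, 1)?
q1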